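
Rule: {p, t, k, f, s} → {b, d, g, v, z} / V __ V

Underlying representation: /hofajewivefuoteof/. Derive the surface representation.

/f/ is a voiceless obstruent between vowels /o/ and /a/, so it voices to [v].
/f/ is a voiceless obstruent between vowels /e/ and /u/, so it voices to [v].
/t/ is a voiceless obstruent between vowels /o/ and /e/, so it voices to [d].
The other instance of /f/ does not occur in the required environment and remains unchanged.
Surface form: [hovajewivevuodeof].

hovajewivevuodeof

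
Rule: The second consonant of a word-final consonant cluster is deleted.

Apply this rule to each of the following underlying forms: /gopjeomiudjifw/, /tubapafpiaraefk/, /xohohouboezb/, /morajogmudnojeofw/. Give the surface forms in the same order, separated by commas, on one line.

/gopjeomiudjifw/: /w/ is the second consonant of a word-final cluster /fw/, so it deletes. → [gopjeomiudjif].
/tubapafpiaraefk/: /k/ is the second consonant of a word-final cluster /fk/, so it deletes. → [tubapafpiaraef].
/xohohouboezb/: /b/ is the second consonant of a word-final cluster /zb/, so it deletes. → [xohohouboez].
/morajogmudnojeofw/: /w/ is the second consonant of a word-final cluster /fw/, so it deletes. → [morajogmudnojeof].

gopjeomiudjif, tubapafpiaraef, xohohouboez, morajogmudnojeof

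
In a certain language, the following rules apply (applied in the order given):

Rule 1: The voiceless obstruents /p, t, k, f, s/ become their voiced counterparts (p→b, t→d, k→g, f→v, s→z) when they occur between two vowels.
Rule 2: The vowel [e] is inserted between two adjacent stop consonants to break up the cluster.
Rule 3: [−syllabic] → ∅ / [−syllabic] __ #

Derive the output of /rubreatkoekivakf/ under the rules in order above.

rubreatekoegivak

Rule 1 (intervocalic voicing): /k/ is a voiceless obstruent between vowels /e/ and /i/, so it voices to [g]. /rubreatkoekivakf/ → rubreatkoegivakf.
Rule 2 (stop-cluster e-epenthesis): /t/ and /k/ form a stop–stop cluster, so [e] is inserted between them. /rubreatkoegivakf/ → rubreatekoegivakf.
Rule 3 (final cluster simplification): /f/ is the second consonant of a word-final cluster /kf/, so it deletes. /rubreatekoegivakf/ → rubreatekoegivak.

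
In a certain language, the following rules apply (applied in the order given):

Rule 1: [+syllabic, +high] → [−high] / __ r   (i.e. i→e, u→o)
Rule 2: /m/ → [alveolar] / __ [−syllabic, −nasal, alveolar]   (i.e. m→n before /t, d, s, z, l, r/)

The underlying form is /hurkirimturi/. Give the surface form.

Rule 1 (pre-rhotic lowering): /u/ is a high vowel immediately before /r/, so it lowers to [o]. /i/ is a high vowel immediately before /r/, so it lowers to [e]. /u/ is a high vowel immediately before /r/, so it lowers to [o]. /hurkirimturi/ → horkerimtori.
Rule 2 (nasal place assimilation): /m/ precedes the alveolar consonant /t/, so it assimilates in place to [n]. /horkerimtori/ → horkerintori.

horkerintori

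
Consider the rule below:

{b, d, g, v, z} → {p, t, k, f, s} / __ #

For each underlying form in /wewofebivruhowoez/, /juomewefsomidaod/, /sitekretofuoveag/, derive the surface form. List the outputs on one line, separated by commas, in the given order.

wewofebivruhowoes, juomewefsomidaot, sitekretofuoveak

/wewofebivruhowoez/: /z/ is a voiced obstruent in word-final position, so it devoices to [s]. → [wewofebivruhowoes].
/juomewefsomidaod/: /d/ is a voiced obstruent in word-final position, so it devoices to [t]. → [juomewefsomidaot].
/sitekretofuoveag/: /g/ is a voiced obstruent in word-final position, so it devoices to [k]. → [sitekretofuoveak].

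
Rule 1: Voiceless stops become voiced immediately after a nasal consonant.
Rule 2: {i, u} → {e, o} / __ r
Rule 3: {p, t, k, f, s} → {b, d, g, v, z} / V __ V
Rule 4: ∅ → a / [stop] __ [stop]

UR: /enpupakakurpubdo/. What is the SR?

Rule 1 (post-nasal voicing): /p/ is a voiceless stop immediately after the nasal /n/, so it voices to [b]. /enpupakakurpubdo/ → enbupakakurpubdo.
Rule 2 (pre-rhotic lowering): /u/ is a high vowel immediately before /r/, so it lowers to [o]. /enbupakakurpubdo/ → enbupakakorpubdo.
Rule 3 (intervocalic voicing): /p/ is a voiceless obstruent between vowels /u/ and /a/, so it voices to [b]. /k/ is a voiceless obstruent between vowels /a/ and /a/, so it voices to [g]. /k/ is a voiceless obstruent between vowels /a/ and /o/, so it voices to [g]. /enbupakakorpubdo/ → enbubagagorpubdo.
Rule 4 (stop-cluster a-epenthesis): /b/ and /d/ form a stop–stop cluster, so [a] is inserted between them. /enbubagagorpubdo/ → enbubagagorpubado.

enbubagagorpubado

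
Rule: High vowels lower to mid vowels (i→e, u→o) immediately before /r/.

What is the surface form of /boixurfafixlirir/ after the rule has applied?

boixorfafixlerer

/u/ is a high vowel immediately before /r/, so it lowers to [o].
/i/ is a high vowel immediately before /r/, so it lowers to [e].
/i/ is a high vowel immediately before /r/, so it lowers to [e].
Surface form: [boixorfafixlerer].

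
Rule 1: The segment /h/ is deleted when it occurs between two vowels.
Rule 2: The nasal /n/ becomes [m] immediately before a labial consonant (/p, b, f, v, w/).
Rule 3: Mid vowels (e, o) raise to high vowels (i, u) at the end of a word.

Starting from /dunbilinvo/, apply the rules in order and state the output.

dumbilimvu

Rule 1 (intervocalic h-deletion): no segment meets the environment; /dunbilinvo/ is unchanged.
Rule 2 (nasal place assimilation): /n/ precedes the labial consonant /b/, so it assimilates in place to [m]. /n/ precedes the labial consonant /v/, so it assimilates in place to [m]. /dunbilinvo/ → dumbilimvo.
Rule 3 (final vowel raising): /o/ is a mid vowel in word-final position, so it raises to [u]. /dumbilimvo/ → dumbilimvu.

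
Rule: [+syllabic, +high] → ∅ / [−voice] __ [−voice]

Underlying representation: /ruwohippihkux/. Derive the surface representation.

ruwohpphkx

/i/ is a high vowel flanked by voiceless consonants /h/ and /p/, so it deletes.
/i/ is a high vowel flanked by voiceless consonants /p/ and /h/, so it deletes.
/u/ is a high vowel flanked by voiceless consonants /k/ and /x/, so it deletes.
The other instance of /u/ does not occur in the required environment and remains unchanged.
Surface form: [ruwohpphkx].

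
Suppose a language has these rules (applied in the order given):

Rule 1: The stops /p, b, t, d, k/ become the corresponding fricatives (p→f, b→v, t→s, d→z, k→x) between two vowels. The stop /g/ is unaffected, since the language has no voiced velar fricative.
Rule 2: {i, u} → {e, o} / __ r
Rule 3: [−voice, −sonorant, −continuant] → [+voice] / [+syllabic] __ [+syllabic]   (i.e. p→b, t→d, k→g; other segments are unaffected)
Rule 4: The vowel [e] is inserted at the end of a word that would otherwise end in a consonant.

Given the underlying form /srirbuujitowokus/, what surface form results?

srerbuujisowoxuse

Rule 1 (intervocalic spirantization): /t/ is a stop between vowels /i/ and /o/, so it spirantizes to the fricative [s]. /k/ is a stop between vowels /o/ and /u/, so it spirantizes to the fricative [x]. /srirbuujitowokus/ → srirbuujisowoxus.
Rule 2 (pre-rhotic lowering): /i/ is a high vowel immediately before /r/, so it lowers to [e]. /srirbuujisowoxus/ → srerbuujisowoxus.
Rule 3 (intervocalic voicing): no segment meets the environment; /srerbuujisowoxus/ is unchanged.
Rule 4 (final e-epenthesis): the form ends in the consonant /s/, so [e] is inserted word-finally. /srerbuujisowoxus/ → srerbuujisowoxuse.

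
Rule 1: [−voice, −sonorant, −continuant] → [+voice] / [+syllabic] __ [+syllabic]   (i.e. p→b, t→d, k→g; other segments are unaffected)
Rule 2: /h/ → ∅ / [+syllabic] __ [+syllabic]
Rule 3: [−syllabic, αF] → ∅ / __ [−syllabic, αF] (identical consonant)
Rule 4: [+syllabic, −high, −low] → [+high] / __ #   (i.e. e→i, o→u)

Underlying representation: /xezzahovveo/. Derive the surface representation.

xezaoveu

Rule 1 (intervocalic voicing): no segment meets the environment; /xezzahovveo/ is unchanged.
Rule 2 (intervocalic h-deletion): /h/ occurs between vowels /a/ and /o/, so it deletes. /xezzahovveo/ → xezzaovveo.
Rule 3 (degemination): /zz/ is a geminate; the first /z/ deletes. /vv/ is a geminate; the first /v/ deletes. /xezzaovveo/ → xezaoveo.
Rule 4 (final vowel raising): /o/ is a mid vowel in word-final position, so it raises to [u]. /xezaoveo/ → xezaoveu.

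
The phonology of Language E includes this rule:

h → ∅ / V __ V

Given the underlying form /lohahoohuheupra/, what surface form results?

/h/ occurs between vowels /o/ and /a/, so it deletes.
/h/ occurs between vowels /a/ and /o/, so it deletes.
/h/ occurs between vowels /o/ and /u/, so it deletes.
/h/ occurs between vowels /u/ and /e/, so it deletes.
Surface form: [loaooueupra].

loaooueupra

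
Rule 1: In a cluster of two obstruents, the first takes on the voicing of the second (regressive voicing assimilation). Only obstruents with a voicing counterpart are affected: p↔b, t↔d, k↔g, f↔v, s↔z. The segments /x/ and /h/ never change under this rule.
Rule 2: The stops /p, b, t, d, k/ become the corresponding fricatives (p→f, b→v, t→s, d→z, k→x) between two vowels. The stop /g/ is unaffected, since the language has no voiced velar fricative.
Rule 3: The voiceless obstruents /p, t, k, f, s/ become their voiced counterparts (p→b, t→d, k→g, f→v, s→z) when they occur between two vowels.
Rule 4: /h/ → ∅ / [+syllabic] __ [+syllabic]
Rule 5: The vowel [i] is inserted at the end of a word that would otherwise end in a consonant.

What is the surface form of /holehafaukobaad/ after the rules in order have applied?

Rule 1 (regressive voicing assimilation): no segment meets the environment; /holehafaukobaad/ is unchanged.
Rule 2 (intervocalic spirantization): /k/ is a stop between vowels /u/ and /o/, so it spirantizes to the fricative [x]. /b/ is a stop between vowels /o/ and /a/, so it spirantizes to the fricative [v]. /holehafaukobaad/ → holehafauxovaad.
Rule 3 (intervocalic voicing): /f/ is a voiceless obstruent between vowels /a/ and /a/, so it voices to [v]. /holehafauxovaad/ → holehavauxovaad.
Rule 4 (intervocalic h-deletion): /h/ occurs between vowels /e/ and /a/, so it deletes. /holehavauxovaad/ → holeavauxovaad.
Rule 5 (final i-epenthesis): the form ends in the consonant /d/, so [i] is inserted word-finally. /holeavauxovaad/ → holeavauxovaadi.

holeavauxovaadi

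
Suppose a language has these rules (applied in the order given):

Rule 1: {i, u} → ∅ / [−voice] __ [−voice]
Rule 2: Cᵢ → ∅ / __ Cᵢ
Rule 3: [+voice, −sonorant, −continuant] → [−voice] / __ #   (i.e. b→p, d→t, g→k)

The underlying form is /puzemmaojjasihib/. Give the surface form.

Rule 1 (high vowel syncope): /i/ is a high vowel flanked by voiceless consonants /s/ and /h/, so it deletes. /puzemmaojjasihib/ → puzemmaojjashib.
Rule 2 (degemination): /mm/ is a geminate; the first /m/ deletes. /jj/ is a geminate; the first /j/ deletes. /puzemmaojjashib/ → puzemaojashib.
Rule 3 (final devoicing): /b/ is a voiced stop in word-final position, so it devoices to [p]. /puzemaojashib/ → puzemaojaship.

puzemaojaship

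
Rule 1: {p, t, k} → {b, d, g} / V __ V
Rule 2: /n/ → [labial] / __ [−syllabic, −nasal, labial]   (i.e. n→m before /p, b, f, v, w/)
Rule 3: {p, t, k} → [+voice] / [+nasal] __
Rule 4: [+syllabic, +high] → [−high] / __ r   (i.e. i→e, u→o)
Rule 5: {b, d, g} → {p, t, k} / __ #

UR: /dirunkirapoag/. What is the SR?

derungeraboak

Rule 1 (intervocalic voicing): /p/ is a voiceless stop between vowels /a/ and /o/, so it voices to [b]. /dirunkirapoag/ → dirunkiraboag.
Rule 2 (nasal place assimilation): no segment meets the environment; /dirunkiraboag/ is unchanged.
Rule 3 (post-nasal voicing): /k/ is a voiceless stop immediately after the nasal /n/, so it voices to [g]. /dirunkiraboag/ → dirungiraboag.
Rule 4 (pre-rhotic lowering): /i/ is a high vowel immediately before /r/, so it lowers to [e]. /i/ is a high vowel immediately before /r/, so it lowers to [e]. /dirungiraboag/ → derungeraboag.
Rule 5 (final devoicing): /g/ is a voiced stop in word-final position, so it devoices to [k]. /derungeraboag/ → derungeraboak.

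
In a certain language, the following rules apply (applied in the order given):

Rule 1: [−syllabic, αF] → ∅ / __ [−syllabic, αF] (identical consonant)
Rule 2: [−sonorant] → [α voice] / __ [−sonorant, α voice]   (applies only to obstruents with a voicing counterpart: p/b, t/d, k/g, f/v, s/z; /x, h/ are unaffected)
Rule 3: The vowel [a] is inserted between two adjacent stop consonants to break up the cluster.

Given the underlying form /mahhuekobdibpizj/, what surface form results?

mahuekobadipapizj

Rule 1 (degemination): /hh/ is a geminate; the first /h/ deletes. /mahhuekobdibpizj/ → mahuekobdibpizj.
Rule 2 (regressive voicing assimilation): /b/ precedes the voiceless obstruent /p/, so it devoices to [p] by assimilation. /mahuekobdibpizj/ → mahuekobdippizj.
Rule 3 (stop-cluster a-epenthesis): /b/ and /d/ form a stop–stop cluster, so [a] is inserted between them. /p/ and /p/ form a stop–stop cluster, so [a] is inserted between them. /mahuekobdippizj/ → mahuekobadipapizj.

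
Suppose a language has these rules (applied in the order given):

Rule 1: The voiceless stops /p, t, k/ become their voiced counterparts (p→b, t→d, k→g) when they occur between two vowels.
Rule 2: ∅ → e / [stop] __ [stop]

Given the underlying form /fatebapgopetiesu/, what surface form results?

Rule 1 (intervocalic voicing): /t/ is a voiceless stop between vowels /a/ and /e/, so it voices to [d]. /p/ is a voiceless stop between vowels /o/ and /e/, so it voices to [b]. /t/ is a voiceless stop between vowels /e/ and /i/, so it voices to [d]. /fatebapgopetiesu/ → fadebapgobediesu.
Rule 2 (stop-cluster e-epenthesis): /p/ and /g/ form a stop–stop cluster, so [e] is inserted between them. /fadebapgobediesu/ → fadebapegobediesu.

fadebapegobediesu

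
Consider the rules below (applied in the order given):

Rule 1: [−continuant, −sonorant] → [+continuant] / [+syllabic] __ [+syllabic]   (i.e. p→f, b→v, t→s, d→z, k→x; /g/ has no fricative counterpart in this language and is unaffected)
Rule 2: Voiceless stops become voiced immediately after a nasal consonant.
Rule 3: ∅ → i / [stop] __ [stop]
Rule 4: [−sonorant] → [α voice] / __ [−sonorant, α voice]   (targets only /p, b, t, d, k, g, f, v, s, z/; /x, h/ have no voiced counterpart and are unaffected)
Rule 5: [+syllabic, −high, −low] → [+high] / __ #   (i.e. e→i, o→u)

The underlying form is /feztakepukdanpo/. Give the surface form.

Rule 1 (intervocalic spirantization): /k/ is a stop between vowels /a/ and /e/, so it spirantizes to the fricative [x]. /p/ is a stop between vowels /e/ and /u/, so it spirantizes to the fricative [f]. /feztakepukdanpo/ → feztaxefukdanpo.
Rule 2 (post-nasal voicing): /p/ is a voiceless stop immediately after the nasal /n/, so it voices to [b]. /feztaxefukdanpo/ → feztaxefukdanbo.
Rule 3 (stop-cluster i-epenthesis): /k/ and /d/ form a stop–stop cluster, so [i] is inserted between them. /feztaxefukdanbo/ → feztaxefukidanbo.
Rule 4 (regressive voicing assimilation): /z/ precedes the voiceless obstruent /t/, so it devoices to [s] by assimilation. /feztaxefukidanbo/ → festaxefukidanbo.
Rule 5 (final vowel raising): /o/ is a mid vowel in word-final position, so it raises to [u]. /festaxefukidanbo/ → festaxefukidanbu.

festaxefukidanbu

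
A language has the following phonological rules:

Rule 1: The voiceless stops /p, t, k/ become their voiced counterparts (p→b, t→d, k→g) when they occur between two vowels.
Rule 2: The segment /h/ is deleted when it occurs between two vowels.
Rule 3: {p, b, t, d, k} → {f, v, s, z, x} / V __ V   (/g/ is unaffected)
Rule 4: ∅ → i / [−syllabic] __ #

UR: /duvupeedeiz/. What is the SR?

Rule 1 (intervocalic voicing): /p/ is a voiceless stop between vowels /u/ and /e/, so it voices to [b]. /duvupeedeiz/ → duvubeedeiz.
Rule 2 (intervocalic h-deletion): no segment meets the environment; /duvubeedeiz/ is unchanged.
Rule 3 (intervocalic spirantization): /b/ is a stop between vowels /u/ and /e/, so it spirantizes to the fricative [v]. /d/ is a stop between vowels /e/ and /e/, so it spirantizes to the fricative [z]. /duvubeedeiz/ → duvuveezeiz.
Rule 4 (final i-epenthesis): the form ends in the consonant /z/, so [i] is inserted word-finally. /duvuveezeiz/ → duvuveezeizi.

duvuveezeizi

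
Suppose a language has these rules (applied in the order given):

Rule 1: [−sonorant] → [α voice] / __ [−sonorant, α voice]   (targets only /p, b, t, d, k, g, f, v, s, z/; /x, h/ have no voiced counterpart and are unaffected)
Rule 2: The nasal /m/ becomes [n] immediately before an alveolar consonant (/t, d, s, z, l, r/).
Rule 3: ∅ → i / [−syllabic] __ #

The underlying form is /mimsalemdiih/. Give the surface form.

Rule 1 (regressive voicing assimilation): no segment meets the environment; /mimsalemdiih/ is unchanged.
Rule 2 (nasal place assimilation): /m/ precedes the alveolar consonant /s/, so it assimilates in place to [n]. /m/ precedes the alveolar consonant /d/, so it assimilates in place to [n]. /mimsalemdiih/ → minsalendiih.
Rule 3 (final i-epenthesis): the form ends in the consonant /h/, so [i] is inserted word-finally. /minsalendiih/ → minsalendiihi.

minsalendiihi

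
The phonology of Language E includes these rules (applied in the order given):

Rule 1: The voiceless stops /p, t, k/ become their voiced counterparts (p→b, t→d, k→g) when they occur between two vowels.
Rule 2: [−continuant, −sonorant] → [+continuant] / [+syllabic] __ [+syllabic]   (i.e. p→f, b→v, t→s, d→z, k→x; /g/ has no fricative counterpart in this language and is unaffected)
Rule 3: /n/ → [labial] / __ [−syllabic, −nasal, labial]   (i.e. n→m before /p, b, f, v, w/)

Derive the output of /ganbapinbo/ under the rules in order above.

gambavimbo

Rule 1 (intervocalic voicing): /p/ is a voiceless stop between vowels /a/ and /i/, so it voices to [b]. /ganbapinbo/ → ganbabinbo.
Rule 2 (intervocalic spirantization): /b/ is a stop between vowels /a/ and /i/, so it spirantizes to the fricative [v]. /ganbabinbo/ → ganbavinbo.
Rule 3 (nasal place assimilation): /n/ precedes the labial consonant /b/, so it assimilates in place to [m]. /n/ precedes the labial consonant /b/, so it assimilates in place to [m]. /ganbavinbo/ → gambavimbo.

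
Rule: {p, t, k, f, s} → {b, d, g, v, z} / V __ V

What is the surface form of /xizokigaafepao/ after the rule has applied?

xizogigaavebao

/k/ is a voiceless obstruent between vowels /o/ and /i/, so it voices to [g].
/f/ is a voiceless obstruent between vowels /a/ and /e/, so it voices to [v].
/p/ is a voiceless obstruent between vowels /e/ and /a/, so it voices to [b].
Surface form: [xizogigaavebao].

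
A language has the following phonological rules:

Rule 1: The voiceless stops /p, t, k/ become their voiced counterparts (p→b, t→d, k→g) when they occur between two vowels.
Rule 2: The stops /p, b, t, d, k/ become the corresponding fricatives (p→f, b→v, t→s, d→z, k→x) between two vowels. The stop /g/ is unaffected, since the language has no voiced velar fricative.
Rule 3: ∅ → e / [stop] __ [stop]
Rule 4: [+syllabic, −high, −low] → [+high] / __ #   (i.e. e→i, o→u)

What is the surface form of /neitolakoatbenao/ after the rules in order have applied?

Rule 1 (intervocalic voicing): /t/ is a voiceless stop between vowels /i/ and /o/, so it voices to [d]. /k/ is a voiceless stop between vowels /a/ and /o/, so it voices to [g]. /neitolakoatbenao/ → neidolagoatbenao.
Rule 2 (intervocalic spirantization): /d/ is a stop between vowels /i/ and /o/, so it spirantizes to the fricative [z]. /neidolagoatbenao/ → neizolagoatbenao.
Rule 3 (stop-cluster e-epenthesis): /t/ and /b/ form a stop–stop cluster, so [e] is inserted between them. /neizolagoatbenao/ → neizolagoatebenao.
Rule 4 (final vowel raising): /o/ is a mid vowel in word-final position, so it raises to [u]. /neizolagoatebenao/ → neizolagoatebenau.

neizolagoatebenau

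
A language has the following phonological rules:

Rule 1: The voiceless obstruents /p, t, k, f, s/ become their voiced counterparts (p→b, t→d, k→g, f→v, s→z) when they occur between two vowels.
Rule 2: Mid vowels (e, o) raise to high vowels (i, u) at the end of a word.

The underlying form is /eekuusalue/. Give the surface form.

eeguuzalui

Rule 1 (intervocalic voicing): /k/ is a voiceless obstruent between vowels /e/ and /u/, so it voices to [g]. /s/ is a voiceless obstruent between vowels /u/ and /a/, so it voices to [z]. /eekuusalue/ → eeguuzalue.
Rule 2 (final vowel raising): /e/ is a mid vowel in word-final position, so it raises to [i]. /eeguuzalue/ → eeguuzalui.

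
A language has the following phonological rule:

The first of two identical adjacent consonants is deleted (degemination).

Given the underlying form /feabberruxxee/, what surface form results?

feaberuxee

/bb/ is a geminate; the first /b/ deletes.
/rr/ is a geminate; the first /r/ deletes.
/xx/ is a geminate; the first /x/ deletes.
Surface form: [feaberuxee].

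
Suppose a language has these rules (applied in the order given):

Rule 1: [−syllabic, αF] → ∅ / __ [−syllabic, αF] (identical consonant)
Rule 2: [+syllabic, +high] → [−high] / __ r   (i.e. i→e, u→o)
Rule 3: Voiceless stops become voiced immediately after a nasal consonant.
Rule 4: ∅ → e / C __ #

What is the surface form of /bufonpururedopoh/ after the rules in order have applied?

Rule 1 (degemination): no segment meets the environment; /bufonpururedopoh/ is unchanged.
Rule 2 (pre-rhotic lowering): /u/ is a high vowel immediately before /r/, so it lowers to [o]. /u/ is a high vowel immediately before /r/, so it lowers to [o]. /bufonpururedopoh/ → bufonpororedopoh.
Rule 3 (post-nasal voicing): /p/ is a voiceless stop immediately after the nasal /n/, so it voices to [b]. /bufonpororedopoh/ → bufonbororedopoh.
Rule 4 (final e-epenthesis): the form ends in the consonant /h/, so [e] is inserted word-finally. /bufonbororedopoh/ → bufonbororedopohe.

bufonbororedopohe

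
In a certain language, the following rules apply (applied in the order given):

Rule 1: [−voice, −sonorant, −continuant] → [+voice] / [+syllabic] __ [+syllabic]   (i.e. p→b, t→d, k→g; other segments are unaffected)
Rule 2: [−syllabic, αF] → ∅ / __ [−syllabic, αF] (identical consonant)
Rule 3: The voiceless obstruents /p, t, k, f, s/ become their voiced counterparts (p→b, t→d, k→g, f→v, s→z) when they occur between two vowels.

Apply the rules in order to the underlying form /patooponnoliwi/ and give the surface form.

Rule 1 (intervocalic voicing): /t/ is a voiceless stop between vowels /a/ and /o/, so it voices to [d]. /p/ is a voiceless stop between vowels /o/ and /o/, so it voices to [b]. /patooponnoliwi/ → padoobonnoliwi.
Rule 2 (degemination): /nn/ is a geminate; the first /n/ deletes. /padoobonnoliwi/ → padoobonoliwi.
Rule 3 (intervocalic voicing): no segment meets the environment; /padoobonoliwi/ is unchanged.

padoobonoliwi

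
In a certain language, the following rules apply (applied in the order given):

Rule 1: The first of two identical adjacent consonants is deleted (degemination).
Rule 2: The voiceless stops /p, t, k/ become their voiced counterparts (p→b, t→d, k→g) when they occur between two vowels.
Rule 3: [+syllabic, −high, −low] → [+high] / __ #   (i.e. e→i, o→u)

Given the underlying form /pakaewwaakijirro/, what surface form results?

pagaewaagijiru

Rule 1 (degemination): /ww/ is a geminate; the first /w/ deletes. /rr/ is a geminate; the first /r/ deletes. /pakaewwaakijirro/ → pakaewaakijiro.
Rule 2 (intervocalic voicing): /k/ is a voiceless stop between vowels /a/ and /a/, so it voices to [g]. /k/ is a voiceless stop between vowels /a/ and /i/, so it voices to [g]. /pakaewaakijiro/ → pagaewaagijiro.
Rule 3 (final vowel raising): /o/ is a mid vowel in word-final position, so it raises to [u]. /pagaewaagijiro/ → pagaewaagijiru.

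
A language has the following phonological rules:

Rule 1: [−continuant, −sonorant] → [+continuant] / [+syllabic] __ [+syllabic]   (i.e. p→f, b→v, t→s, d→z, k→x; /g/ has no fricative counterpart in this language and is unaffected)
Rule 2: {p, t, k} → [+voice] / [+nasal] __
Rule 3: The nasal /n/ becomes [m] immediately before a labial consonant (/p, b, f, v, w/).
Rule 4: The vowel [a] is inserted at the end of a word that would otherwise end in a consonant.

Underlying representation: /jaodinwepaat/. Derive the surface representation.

Rule 1 (intervocalic spirantization): /d/ is a stop between vowels /o/ and /i/, so it spirantizes to the fricative [z]. /p/ is a stop between vowels /e/ and /a/, so it spirantizes to the fricative [f]. /jaodinwepaat/ → jaozinwefaat.
Rule 2 (post-nasal voicing): no segment meets the environment; /jaozinwefaat/ is unchanged.
Rule 3 (nasal place assimilation): /n/ precedes the labial consonant /w/, so it assimilates in place to [m]. /jaozinwefaat/ → jaozimwefaat.
Rule 4 (final a-epenthesis): the form ends in the consonant /t/, so [a] is inserted word-finally. /jaozimwefaat/ → jaozimwefaata.

jaozimwefaata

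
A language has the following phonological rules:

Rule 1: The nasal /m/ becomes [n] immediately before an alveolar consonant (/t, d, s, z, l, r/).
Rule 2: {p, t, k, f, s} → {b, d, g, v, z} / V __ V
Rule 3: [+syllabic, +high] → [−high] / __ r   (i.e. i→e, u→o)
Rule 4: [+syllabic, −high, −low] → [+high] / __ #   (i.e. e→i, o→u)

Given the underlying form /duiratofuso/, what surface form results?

Rule 1 (nasal place assimilation): no segment meets the environment; /duiratofuso/ is unchanged.
Rule 2 (intervocalic voicing): /t/ is a voiceless obstruent between vowels /a/ and /o/, so it voices to [d]. /f/ is a voiceless obstruent between vowels /o/ and /u/, so it voices to [v]. /s/ is a voiceless obstruent between vowels /u/ and /o/, so it voices to [z]. /duiratofuso/ → duiradovuzo.
Rule 3 (pre-rhotic lowering): /i/ is a high vowel immediately before /r/, so it lowers to [e]. /duiradovuzo/ → dueradovuzo.
Rule 4 (final vowel raising): /o/ is a mid vowel in word-final position, so it raises to [u]. /dueradovuzo/ → dueradovuzu.

dueradovuzu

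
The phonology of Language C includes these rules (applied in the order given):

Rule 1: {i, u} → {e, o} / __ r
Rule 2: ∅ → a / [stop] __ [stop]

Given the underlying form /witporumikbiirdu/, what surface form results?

Rule 1 (pre-rhotic lowering): /i/ is a high vowel immediately before /r/, so it lowers to [e]. /witporumikbiirdu/ → witporumikbierdu.
Rule 2 (stop-cluster a-epenthesis): /t/ and /p/ form a stop–stop cluster, so [a] is inserted between them. /k/ and /b/ form a stop–stop cluster, so [a] is inserted between them. /witporumikbierdu/ → witaporumikabierdu.

witaporumikabierdu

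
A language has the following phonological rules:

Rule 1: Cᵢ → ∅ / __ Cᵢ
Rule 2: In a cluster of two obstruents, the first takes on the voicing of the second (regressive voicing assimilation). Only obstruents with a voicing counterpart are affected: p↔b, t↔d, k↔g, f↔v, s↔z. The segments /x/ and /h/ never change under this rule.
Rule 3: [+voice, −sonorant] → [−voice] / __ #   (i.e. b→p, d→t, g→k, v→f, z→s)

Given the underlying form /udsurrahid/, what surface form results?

utsurahit

Rule 1 (degemination): /rr/ is a geminate; the first /r/ deletes. /udsurrahid/ → udsurahid.
Rule 2 (regressive voicing assimilation): /d/ precedes the voiceless obstruent /s/, so it devoices to [t] by assimilation. /udsurahid/ → utsurahid.
Rule 3 (final devoicing): /d/ is a voiced obstruent in word-final position, so it devoices to [t]. /utsurahid/ → utsurahit.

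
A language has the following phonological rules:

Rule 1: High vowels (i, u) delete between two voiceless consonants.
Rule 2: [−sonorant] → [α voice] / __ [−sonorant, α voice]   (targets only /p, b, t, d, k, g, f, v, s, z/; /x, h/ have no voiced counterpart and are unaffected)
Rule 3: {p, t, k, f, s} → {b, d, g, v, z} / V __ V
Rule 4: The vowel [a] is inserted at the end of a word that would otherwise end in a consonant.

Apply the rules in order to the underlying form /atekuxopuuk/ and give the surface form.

adekxobuuka

Rule 1 (high vowel syncope): /u/ is a high vowel flanked by voiceless consonants /k/ and /x/, so it deletes. /atekuxopuuk/ → atekxopuuk.
Rule 2 (regressive voicing assimilation): no segment meets the environment; /atekxopuuk/ is unchanged.
Rule 3 (intervocalic voicing): /t/ is a voiceless obstruent between vowels /a/ and /e/, so it voices to [d]. /p/ is a voiceless obstruent between vowels /o/ and /u/, so it voices to [b]. /atekxopuuk/ → adekxobuuk.
Rule 4 (final a-epenthesis): the form ends in the consonant /k/, so [a] is inserted word-finally. /adekxobuuk/ → adekxobuuka.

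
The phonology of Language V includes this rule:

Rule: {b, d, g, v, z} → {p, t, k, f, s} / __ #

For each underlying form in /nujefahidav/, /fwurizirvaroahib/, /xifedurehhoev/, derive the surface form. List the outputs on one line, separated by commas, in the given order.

/nujefahidav/: /v/ is a voiced obstruent in word-final position, so it devoices to [f]. → [nujefahidaf].
/fwurizirvaroahib/: /b/ is a voiced obstruent in word-final position, so it devoices to [p]. → [fwurizirvaroahip].
/xifedurehhoev/: /v/ is a voiced obstruent in word-final position, so it devoices to [f]. → [xifedurehhoef].

nujefahidaf, fwurizirvaroahip, xifedurehhoef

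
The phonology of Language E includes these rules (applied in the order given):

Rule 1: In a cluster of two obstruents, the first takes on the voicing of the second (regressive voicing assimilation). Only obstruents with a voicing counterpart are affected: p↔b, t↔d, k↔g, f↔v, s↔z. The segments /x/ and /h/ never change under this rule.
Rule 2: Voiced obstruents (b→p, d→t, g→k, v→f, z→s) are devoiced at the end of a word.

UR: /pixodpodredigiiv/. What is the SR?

Rule 1 (regressive voicing assimilation): /d/ precedes the voiceless obstruent /p/, so it devoices to [t] by assimilation. /pixodpodredigiiv/ → pixotpodredigiiv.
Rule 2 (final devoicing): /v/ is a voiced obstruent in word-final position, so it devoices to [f]. /pixotpodredigiiv/ → pixotpodredigiif.

pixotpodredigiif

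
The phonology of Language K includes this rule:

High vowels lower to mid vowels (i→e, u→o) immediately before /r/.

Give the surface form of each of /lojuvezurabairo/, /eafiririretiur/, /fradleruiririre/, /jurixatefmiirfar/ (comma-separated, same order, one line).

/lojuvezurabairo/: /u/ is a high vowel immediately before /r/, so it lowers to [o]. /i/ is a high vowel immediately before /r/, so it lowers to [e]. → [lojuvezorabaero].
/eafiririretiur/: /i/ is a high vowel immediately before /r/, so it lowers to [e]. /i/ is a high vowel immediately before /r/, so it lowers to [e]. /i/ is a high vowel immediately before /r/, so it lowers to [e]. /u/ is a high vowel immediately before /r/, so it lowers to [o]. → [eaferereretior].
/fradleruiririre/: /i/ is a high vowel immediately before /r/, so it lowers to [e]. /i/ is a high vowel immediately before /r/, so it lowers to [e]. /i/ is a high vowel immediately before /r/, so it lowers to [e]. → [fradleruererere].
/jurixatefmiirfar/: /u/ is a high vowel immediately before /r/, so it lowers to [o]. /i/ is a high vowel immediately before /r/, so it lowers to [e]. → [jorixatefmierfar].

lojuvezorabaero, eaferereretior, fradleruererere, jorixatefmierfar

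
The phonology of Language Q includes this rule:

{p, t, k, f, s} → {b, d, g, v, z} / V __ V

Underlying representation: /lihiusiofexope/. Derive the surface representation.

/s/ is a voiceless obstruent between vowels /u/ and /i/, so it voices to [z].
/f/ is a voiceless obstruent between vowels /o/ and /e/, so it voices to [v].
/p/ is a voiceless obstruent between vowels /o/ and /e/, so it voices to [b].
Surface form: [lihiuziovexobe].

lihiuziovexobe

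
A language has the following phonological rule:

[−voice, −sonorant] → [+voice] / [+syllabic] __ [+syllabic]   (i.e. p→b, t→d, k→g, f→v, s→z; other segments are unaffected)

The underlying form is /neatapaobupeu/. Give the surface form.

neadabaobubeu

/t/ is a voiceless obstruent between vowels /a/ and /a/, so it voices to [d].
/p/ is a voiceless obstruent between vowels /a/ and /a/, so it voices to [b].
/p/ is a voiceless obstruent between vowels /u/ and /e/, so it voices to [b].
Surface form: [neadabaobubeu].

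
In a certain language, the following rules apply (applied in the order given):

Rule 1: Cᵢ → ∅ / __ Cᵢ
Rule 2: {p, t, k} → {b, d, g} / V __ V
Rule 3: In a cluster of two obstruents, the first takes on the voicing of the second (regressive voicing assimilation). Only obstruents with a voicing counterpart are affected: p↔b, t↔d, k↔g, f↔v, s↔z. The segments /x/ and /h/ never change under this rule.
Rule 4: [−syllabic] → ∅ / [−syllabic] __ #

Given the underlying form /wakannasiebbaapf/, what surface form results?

waganasiebaap

Rule 1 (degemination): /nn/ is a geminate; the first /n/ deletes. /bb/ is a geminate; the first /b/ deletes. /wakannasiebbaapf/ → wakanasiebaapf.
Rule 2 (intervocalic voicing): /k/ is a voiceless stop between vowels /a/ and /a/, so it voices to [g]. /wakanasiebaapf/ → waganasiebaapf.
Rule 3 (regressive voicing assimilation): no segment meets the environment; /waganasiebaapf/ is unchanged.
Rule 4 (final cluster simplification): /f/ is the second consonant of a word-final cluster /pf/, so it deletes. /waganasiebaapf/ → waganasiebaap.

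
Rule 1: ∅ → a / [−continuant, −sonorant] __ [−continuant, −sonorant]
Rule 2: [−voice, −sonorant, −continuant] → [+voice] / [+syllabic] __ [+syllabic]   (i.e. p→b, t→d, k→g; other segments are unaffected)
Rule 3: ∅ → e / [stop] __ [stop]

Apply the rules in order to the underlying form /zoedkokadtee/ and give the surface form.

zoedagogadadee

Rule 1 (stop-cluster a-epenthesis): /d/ and /k/ form a stop–stop cluster, so [a] is inserted between them. /d/ and /t/ form a stop–stop cluster, so [a] is inserted between them. /zoedkokadtee/ → zoedakokadatee.
Rule 2 (intervocalic voicing): /k/ is a voiceless stop between vowels /a/ and /o/, so it voices to [g]. /k/ is a voiceless stop between vowels /o/ and /a/, so it voices to [g]. /t/ is a voiceless stop between vowels /a/ and /e/, so it voices to [d]. /zoedakokadatee/ → zoedagogadadee.
Rule 3 (stop-cluster e-epenthesis): no segment meets the environment; /zoedagogadadee/ is unchanged.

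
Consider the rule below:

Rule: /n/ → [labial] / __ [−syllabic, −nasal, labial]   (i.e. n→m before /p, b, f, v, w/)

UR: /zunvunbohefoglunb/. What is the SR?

zumvumbohefoglumb

/n/ precedes the labial consonant /v/, so it assimilates in place to [m].
/n/ precedes the labial consonant /b/, so it assimilates in place to [m].
/n/ precedes the labial consonant /b/, so it assimilates in place to [m].
Surface form: [zumvumbohefoglumb].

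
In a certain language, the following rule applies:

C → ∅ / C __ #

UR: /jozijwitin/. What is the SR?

jozijwitin

No segment of /jozijwitin/ meets the structural description of the rule, so the form surfaces unchanged.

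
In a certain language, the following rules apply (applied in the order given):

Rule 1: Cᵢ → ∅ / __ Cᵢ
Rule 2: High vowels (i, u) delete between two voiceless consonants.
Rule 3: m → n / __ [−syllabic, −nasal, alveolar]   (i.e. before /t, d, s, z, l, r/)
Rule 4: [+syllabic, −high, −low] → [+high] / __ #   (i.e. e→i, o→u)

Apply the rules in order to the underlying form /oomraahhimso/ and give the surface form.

Rule 1 (degemination): /hh/ is a geminate; the first /h/ deletes. /oomraahhimso/ → oomraahimso.
Rule 2 (high vowel syncope): no segment meets the environment; /oomraahimso/ is unchanged.
Rule 3 (nasal place assimilation): /m/ precedes the alveolar consonant /r/, so it assimilates in place to [n]. /m/ precedes the alveolar consonant /s/, so it assimilates in place to [n]. /oomraahimso/ → oonraahinso.
Rule 4 (final vowel raising): /o/ is a mid vowel in word-final position, so it raises to [u]. /oonraahinso/ → oonraahinsu.

oonraahinsu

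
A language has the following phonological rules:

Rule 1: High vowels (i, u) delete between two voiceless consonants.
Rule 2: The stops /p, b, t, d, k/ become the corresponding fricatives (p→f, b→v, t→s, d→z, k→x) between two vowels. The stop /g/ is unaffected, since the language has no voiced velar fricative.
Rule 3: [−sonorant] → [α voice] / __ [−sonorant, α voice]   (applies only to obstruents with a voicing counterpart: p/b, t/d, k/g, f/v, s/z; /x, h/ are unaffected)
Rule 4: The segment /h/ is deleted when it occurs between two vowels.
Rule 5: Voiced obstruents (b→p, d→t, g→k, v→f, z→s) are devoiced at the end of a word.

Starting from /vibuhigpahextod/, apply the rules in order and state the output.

vivuikpaextot

Rule 1 (high vowel syncope): no segment meets the environment; /vibuhigpahextod/ is unchanged.
Rule 2 (intervocalic spirantization): /b/ is a stop between vowels /i/ and /u/, so it spirantizes to the fricative [v]. /vibuhigpahextod/ → vivuhigpahextod.
Rule 3 (regressive voicing assimilation): /g/ precedes the voiceless obstruent /p/, so it devoices to [k] by assimilation. /vivuhigpahextod/ → vivuhikpahextod.
Rule 4 (intervocalic h-deletion): /h/ occurs between vowels /u/ and /i/, so it deletes. /h/ occurs between vowels /a/ and /e/, so it deletes. /vivuhikpahextod/ → vivuikpaextod.
Rule 5 (final devoicing): /d/ is a voiced obstruent in word-final position, so it devoices to [t]. /vivuikpaextod/ → vivuikpaextot.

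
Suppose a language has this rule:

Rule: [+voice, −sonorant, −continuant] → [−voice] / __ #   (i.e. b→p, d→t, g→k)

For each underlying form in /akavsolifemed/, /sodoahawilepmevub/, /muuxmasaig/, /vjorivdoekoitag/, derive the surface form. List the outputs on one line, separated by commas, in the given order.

akavsolifemet, sodoahawilepmevup, muuxmasaik, vjorivdoekoitak

/akavsolifemed/: /d/ is a voiced stop in word-final position, so it devoices to [t]. → [akavsolifemet].
/sodoahawilepmevub/: /b/ is a voiced stop in word-final position, so it devoices to [p]. → [sodoahawilepmevup].
/muuxmasaig/: /g/ is a voiced stop in word-final position, so it devoices to [k]. → [muuxmasaik].
/vjorivdoekoitag/: /g/ is a voiced stop in word-final position, so it devoices to [k]. → [vjorivdoekoitak].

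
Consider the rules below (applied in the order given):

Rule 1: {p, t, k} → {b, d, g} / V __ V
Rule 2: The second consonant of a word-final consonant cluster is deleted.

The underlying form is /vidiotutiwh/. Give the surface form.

vidiodudiw

Rule 1 (intervocalic voicing): /t/ is a voiceless stop between vowels /o/ and /u/, so it voices to [d]. /t/ is a voiceless stop between vowels /u/ and /i/, so it voices to [d]. /vidiotutiwh/ → vidiodudiwh.
Rule 2 (final cluster simplification): /h/ is the second consonant of a word-final cluster /wh/, so it deletes. /vidiodudiwh/ → vidiodudiw.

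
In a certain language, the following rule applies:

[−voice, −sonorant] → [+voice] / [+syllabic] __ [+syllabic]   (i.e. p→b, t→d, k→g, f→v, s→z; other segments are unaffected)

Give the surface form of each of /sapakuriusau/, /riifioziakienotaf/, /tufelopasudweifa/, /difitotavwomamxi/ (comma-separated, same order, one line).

sabaguriuzau, riivioziagienodaf, tuvelobazudweiva, dividodavwomamxi

/sapakuriusau/: /p/ is a voiceless obstruent between vowels /a/ and /a/, so it voices to [b]. /k/ is a voiceless obstruent between vowels /a/ and /u/, so it voices to [g]. /s/ is a voiceless obstruent between vowels /u/ and /a/, so it voices to [z]. → [sabaguriuzau].
/riifioziakienotaf/: /f/ is a voiceless obstruent between vowels /i/ and /i/, so it voices to [v]. /k/ is a voiceless obstruent between vowels /a/ and /i/, so it voices to [g]. /t/ is a voiceless obstruent between vowels /o/ and /a/, so it voices to [d]. → [riivioziagienodaf].
/tufelopasudweifa/: /f/ is a voiceless obstruent between vowels /u/ and /e/, so it voices to [v]. /p/ is a voiceless obstruent between vowels /o/ and /a/, so it voices to [b]. /s/ is a voiceless obstruent between vowels /a/ and /u/, so it voices to [z]. /f/ is a voiceless obstruent between vowels /i/ and /a/, so it voices to [v]. → [tuvelobazudweiva].
/difitotavwomamxi/: /f/ is a voiceless obstruent between vowels /i/ and /i/, so it voices to [v]. /t/ is a voiceless obstruent between vowels /i/ and /o/, so it voices to [d]. /t/ is a voiceless obstruent between vowels /o/ and /a/, so it voices to [d]. → [dividodavwomamxi].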